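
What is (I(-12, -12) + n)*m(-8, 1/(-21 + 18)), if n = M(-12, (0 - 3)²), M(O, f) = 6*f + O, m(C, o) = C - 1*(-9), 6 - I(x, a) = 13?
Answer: 35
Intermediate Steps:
I(x, a) = -7 (I(x, a) = 6 - 1*13 = 6 - 13 = -7)
m(C, o) = 9 + C (m(C, o) = C + 9 = 9 + C)
M(O, f) = O + 6*f
n = 42 (n = -12 + 6*(0 - 3)² = -12 + 6*(-3)² = -12 + 6*9 = -12 + 54 = 42)
(I(-12, -12) + n)*m(-8, 1/(-21 + 18)) = (-7 + 42)*(9 - 8) = 35*1 = 35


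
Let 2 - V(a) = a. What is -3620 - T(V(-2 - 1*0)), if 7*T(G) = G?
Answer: -25344/7 ≈ -3620.6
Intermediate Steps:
V(a) = 2 - a
T(G) = G/7
-3620 - T(V(-2 - 1*0)) = -3620 - (2 - (-2 - 1*0))/7 = -3620 - (2 - (-2 + 0))/7 = -3620 - (2 - 1*(-2))/7 = -3620 - (2 + 2)/7 = -3620 - 4/7 = -25344/7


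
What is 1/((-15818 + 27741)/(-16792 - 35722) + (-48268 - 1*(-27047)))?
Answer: -52514/1114411517 ≈ -4.7123e-5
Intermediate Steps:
1/((-15818 + 27741)/(-16792 - 35722) + (-48268 - 1*(-27047))) = 1/(11923/(-52514) + (-48268 + 27047)) = 1/(11923*(-1/52514) - 21221) = 1/(-11923/52514 - 21221) = 1/(-1114411517/52514) = -52514/1114411517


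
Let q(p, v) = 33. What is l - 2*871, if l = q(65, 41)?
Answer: -1709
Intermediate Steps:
l = 33
l - 2*871 = 33 - 2*871 = 33 - 1*1742 = 33 - 1742 = -1709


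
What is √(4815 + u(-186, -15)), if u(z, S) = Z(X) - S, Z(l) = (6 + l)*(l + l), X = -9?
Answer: 2*√1221 ≈ 69.886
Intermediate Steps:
Z(l) = 2*l*(6 + l) (Z(l) = (6 + l)*(2*l) = 2*l*(6 + l))
u(z, S) = 54 - S (u(z, S) = 2*(-9)*(6 - 9) - S = 2*(-9)*(-3) - S = 54 - S)
√(4815 + u(-186, -15)) = √(4815 + (54 - 1*(-15))) = √(4815 + (54 + 15)) = √(4815 + 69) = √4884 = 2*√1221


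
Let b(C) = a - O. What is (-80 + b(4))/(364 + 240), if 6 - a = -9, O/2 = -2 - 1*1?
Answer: -59/604 ≈ -0.097682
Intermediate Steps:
O = -6 (O = 2*(-2 - 1*1) = 2*(-2 - 1) = 2*(-3) = -6)
a = 15 (a = 6 - 1*(-9) = 6 + 9 = 15)
b(C) = 21 (b(C) = 15 - 1*(-6) = 15 + 6 = 21)
(-80 + b(4))/(364 + 240) = (-80 + 21)/(364 + 240) = -59/604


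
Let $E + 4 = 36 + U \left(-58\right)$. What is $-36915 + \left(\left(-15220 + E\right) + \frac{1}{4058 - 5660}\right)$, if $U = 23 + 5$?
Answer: $- \frac{86070655}{1602} \approx -53727.0$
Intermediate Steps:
$U = 28$
$E = -1592$ ($E = -4 + \left(36 + 28 \left(-58\right)\right) = -4 + \left(36 - 1624\right) = -4 - 1588 = -1592$)
$-36915 + \left(\left(-15220 + E\right) + \frac{1}{4058 - 5660}\right) = -36915 + \left(\left(-15220 - 1592\right) + \frac{1}{4058 - 5660}\right) = -36915 - \left(16812 - \frac{1}{-1602}\right) = -36915 - \frac{26932825}{1602} = - \frac{86070655}{1602}$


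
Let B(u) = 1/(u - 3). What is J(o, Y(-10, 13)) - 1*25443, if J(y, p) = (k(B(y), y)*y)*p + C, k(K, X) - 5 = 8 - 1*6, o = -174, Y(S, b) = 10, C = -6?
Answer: -37629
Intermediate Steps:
B(u) = 1/(-3 + u)
k(K, X) = 7 (k(K, X) = 5 + (8 - 1*6) = 5 + (8 - 6) = 5 + 2 = 7)
J(y, p) = -6 + 7*p*y (J(y, p) = (7*y)*p - 6 = 7*p*y - 6 = -6 + 7*p*y)
J(o, Y(-10, 13)) - 1*25443 = (-6 + 7*10*(-174)) - 1*25443 = (-6 - 12180) - 25443 = -12186 - 25443 = -37629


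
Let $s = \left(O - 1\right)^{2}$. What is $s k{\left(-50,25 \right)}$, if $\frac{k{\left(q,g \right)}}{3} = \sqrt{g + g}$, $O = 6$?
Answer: $375 \sqrt{2} \approx 530.33$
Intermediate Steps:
$k{\left(q,g \right)} = 3 \sqrt{2} \sqrt{g}$ ($k{\left(q,g \right)} = 3 \sqrt{g + g} = 3 \sqrt{2 g} = 3 \sqrt{2} \sqrt{g}$)
$s = 25$ ($s = \left(6 - 1\right)^{2} = 5^{2} = 25$)
$s k{\left(-50,25 \right)} = 25 \cdot 3 \sqrt{2} \sqrt{25} = 25 \cdot 3 \sqrt{2} \cdot 5 = 25 \cdot 15 \sqrt{2} = 375 \sqrt{2}$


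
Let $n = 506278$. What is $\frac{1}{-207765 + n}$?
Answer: $\frac{1}{298513} \approx 3.3499 \cdot 10^{-6}$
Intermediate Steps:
$\frac{1}{-207765 + n} = \frac{1}{-207765 + 506278} = \frac{1}{298513}$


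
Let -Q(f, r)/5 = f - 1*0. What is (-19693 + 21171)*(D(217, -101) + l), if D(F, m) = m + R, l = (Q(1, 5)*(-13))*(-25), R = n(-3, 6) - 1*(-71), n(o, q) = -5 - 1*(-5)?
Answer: -2446090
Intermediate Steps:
n(o, q) = 0 (n(o, q) = -5 + 5 = 0)
R = 71 (R = 0 - 1*(-71) = 0 + 71 = 71)
Q(f, r) = -5*f (Q(f, r) = -5*(f - 1*0) = -5*(f + 0) = -5*f)
l = -1625 (l = (-5*1*(-13))*(-25) = -5*(-13)*(-25) = 65*(-25) = -1625)
D(F, m) = 71 + m (D(F, m) = m + 71 = 71 + m)
(-19693 + 21171)*(D(217, -101) + l) = (-19693 + 21171)*((71 - 101) - 1625) = 1478*(-30 - 1625) = 1478*(-1655) = -2446090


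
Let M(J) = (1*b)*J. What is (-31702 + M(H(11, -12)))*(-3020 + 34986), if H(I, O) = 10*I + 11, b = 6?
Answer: -990178816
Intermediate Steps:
H(I, O) = 11 + 10*I
M(J) = 6*J (M(J) = (1*6)*J = 6*J)
(-31702 + M(H(11, -12)))*(-3020 + 34986) = (-31702 + 6*(11 + 10*11))*(-3020 + 34986) = (-31702 + 6*(11 + 110))*31966 = (-31702 + 6*121)*31966 = (-31702 + 726)*31966 = -30976*31966 = -990178816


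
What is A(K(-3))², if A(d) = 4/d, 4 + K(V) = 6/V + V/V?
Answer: 16/25 ≈ 0.64000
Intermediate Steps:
K(V) = -3 + 6/V (K(V) = -4 + (6/V + V/V) = -4 + (6/V + 1) = -4 + (1 + 6/V) = -3 + 6/V)
A(K(-3))² = (4/(-3 + 6/(-3)))² = (4/(-3 + 6*(-⅓)))² = (4/(-3 - 2))² = (4/(-5))² = (4*(-⅕))² = (-⅘)² = 16/25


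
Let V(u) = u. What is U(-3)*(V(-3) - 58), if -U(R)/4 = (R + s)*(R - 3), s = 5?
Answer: -2928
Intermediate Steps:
U(R) = -4*(-3 + R)*(5 + R) (U(R) = -4*(R + 5)*(R - 3) = -4*(5 + R)*(-3 + R) = -4*(-3 + R)*(5 + R))
U(-3)*(V(-3) - 58) = (60 - 8*(-3) - 4*(-3)**2)*(-3 - 58) = (60 + 24 - 4*9)*(-61) = (60 + 24 - 36)*(-61) = 48*(-61) = -2928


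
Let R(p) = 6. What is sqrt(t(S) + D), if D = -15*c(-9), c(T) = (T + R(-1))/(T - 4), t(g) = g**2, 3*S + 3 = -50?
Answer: 4*sqrt(29341)/39 ≈ 17.568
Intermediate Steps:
S = -53/3 (S = -1 + (1/3)*(-50) = -1 - 50/3 = -53/3 ≈ -17.667)
c(T) = (6 + T)/(-4 + T) (c(T) = (T + 6)/(T - 4) = (6 + T)/(-4 + T))
D = -45/13 (D = -15*(6 - 9)/(-4 - 9) = -15*(-3)/(-13) = -(-15)*(-3)/13 = -15*3/13 = -45/13 ≈ -3.4615)
sqrt(t(S) + D) = sqrt((-53/3)**2 - 45/13) = sqrt(2809/9 - 45/13) = sqrt(36112/117) = 4*sqrt(29341)/39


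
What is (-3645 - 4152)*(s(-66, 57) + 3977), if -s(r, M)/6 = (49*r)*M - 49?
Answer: -8657001303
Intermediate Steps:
s(r, M) = 294 - 294*M*r (s(r, M) = -6*((49*r)*M - 49) = -6*(49*M*r - 49) = -6*(-49 + 49*M*r) = 294 - 294*M*r)
(-3645 - 4152)*(s(-66, 57) + 3977) = (-3645 - 4152)*((294 - 294*57*(-66)) + 3977) = -7797*((294 + 1106028) + 3977) = -7797*(1106322 + 3977) = -7797*1110299 = -8657001303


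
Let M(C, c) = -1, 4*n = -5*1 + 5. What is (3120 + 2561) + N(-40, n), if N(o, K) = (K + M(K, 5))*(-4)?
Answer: 5685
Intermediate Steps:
n = 0 (n = (-5*1 + 5)/4 = (-5 + 5)/4 = (¼)*0 = 0)
N(o, K) = 4 - 4*K (N(o, K) = (K - 1)*(-4) = (-1 + K)*(-4) = 4 - 4*K)
(3120 + 2561) + N(-40, n) = (3120 + 2561) + (4 - 4*0) = 5681 + (4 + 0) = 5681 + 4 = 5685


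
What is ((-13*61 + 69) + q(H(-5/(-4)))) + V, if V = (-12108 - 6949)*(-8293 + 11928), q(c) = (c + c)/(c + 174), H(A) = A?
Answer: -48560316209/701 ≈ -6.9273e+7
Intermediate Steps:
q(c) = 2*c/(174 + c) (q(c) = (2*c)/(174 + c) = 2*c/(174 + c))
V = -69272195 (V = -19057*3635 = -69272195)
((-13*61 + 69) + q(H(-5/(-4)))) + V = ((-13*61 + 69) + 2*(-5/(-4))/(174 - 5/(-4))) - 69272195 = ((-793 + 69) + 2*(-5*(-¼))/(174 - 5*(-¼))) - 69272195 = (-724 + 2*(5/4)/(174 + 5/4)) - 69272195 = (-724 + 2*(5/4)/(701/4)) - 69272195 = (-724 + 2*(5/4)*(4/701)) - 69272195 = (-724 + 10/701) - 69272195 = -507514/701 - 69272195 = -48560316209/701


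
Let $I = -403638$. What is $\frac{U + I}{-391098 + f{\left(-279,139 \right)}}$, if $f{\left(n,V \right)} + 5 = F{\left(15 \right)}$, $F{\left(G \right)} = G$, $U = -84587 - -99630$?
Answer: $\frac{388595}{391088} \approx 0.99363$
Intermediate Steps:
$U = 15043$ ($U = -84587 + 99630 = 15043$)
$f{\left(n,V \right)} = 10$ ($f{\left(n,V \right)} = -5 + 15 = 10$)
$\frac{U + I}{-391098 + f{\left(-279,139 \right)}} = \frac{15043 - 403638}{-391098 + 10} = - \frac{388595}{-391088} = \left(-388595\right) \left(- \frac{1}{391088}\right) = \frac{388595}{391088}$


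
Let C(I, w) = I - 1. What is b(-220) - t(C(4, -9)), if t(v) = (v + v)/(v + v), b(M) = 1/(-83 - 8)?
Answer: -92/91 ≈ -1.0110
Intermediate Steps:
C(I, w) = -1 + I
b(M) = -1/91 (b(M) = 1/(-91) = -1/91)
t(v) = 1 (t(v) = (2*v)/((2*v)) = (2*v)*(1/(2*v)) = 1)
b(-220) - t(C(4, -9)) = -1/91 - 1*1 = -1/91 - 1 = -92/91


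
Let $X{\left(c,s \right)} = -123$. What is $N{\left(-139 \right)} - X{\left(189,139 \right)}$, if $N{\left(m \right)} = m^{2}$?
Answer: $19444$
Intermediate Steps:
$N{\left(-139 \right)} - X{\left(189,139 \right)} = \left(-139\right)^{2} - -123 = 19321 + 123 = 19444$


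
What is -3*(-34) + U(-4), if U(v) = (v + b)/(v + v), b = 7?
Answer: 813/8 ≈ 101.63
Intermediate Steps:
U(v) = (7 + v)/(2*v) (U(v) = (v + 7)/(v + v) = (7 + v)/((2*v)) = (7 + v)*(1/(2*v)) = (7 + v)/(2*v))
-3*(-34) + U(-4) = -3*(-34) + (½)*(7 - 4)/(-4) = 102 + (½)*(-¼)*3 = 102 - 3/8 = 813/8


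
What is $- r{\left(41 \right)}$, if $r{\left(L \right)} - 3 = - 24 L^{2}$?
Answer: $40341$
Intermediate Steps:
$r{\left(L \right)} = 3 - 24 L^{2}$
$- r{\left(41 \right)} = - (3 - 24 \cdot 41^{2}) = - (3 - 40344) = \left(-1\right) \left(-40341\right) = 40341$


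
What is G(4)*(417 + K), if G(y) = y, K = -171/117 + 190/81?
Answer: 1760128/1053 ≈ 1671.5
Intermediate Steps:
K = 931/1053 (K = -171*1/117 + 190*(1/81) = -19/13 + 190/81 = 931/1053 ≈ 0.88414)
G(4)*(417 + K) = 4*(417 + 931/1053) = 4*(440032/1053) = 1760128/1053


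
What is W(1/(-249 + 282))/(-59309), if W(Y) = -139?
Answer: 139/59309 ≈ 0.0023437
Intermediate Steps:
W(1/(-249 + 282))/(-59309) = -139/(-59309) = -139*(-1/59309) = 139/59309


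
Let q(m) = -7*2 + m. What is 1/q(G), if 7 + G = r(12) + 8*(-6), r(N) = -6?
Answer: -1/75 ≈ -0.013333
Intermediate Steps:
G = -61 (G = -7 + (-6 + 8*(-6)) = -7 + (-6 - 48) = -7 - 54 = -61)
q(m) = -14 + m
1/q(G) = 1/(-14 - 61) = 1/(-75) = -1/75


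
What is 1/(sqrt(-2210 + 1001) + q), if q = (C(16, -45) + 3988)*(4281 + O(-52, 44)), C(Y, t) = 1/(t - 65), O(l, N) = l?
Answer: 204069084010/3441668681723755981 - 12100*I*sqrt(1209)/3441668681723755981 ≈ 5.9294e-8 - 1.2224e-13*I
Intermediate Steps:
C(Y, t) = 1/(-65 + t)
q = 1855173491/110 (q = (1/(-65 - 45) + 3988)*(4281 - 52) = (1/(-110) + 3988)*4229 = (-1/110 + 3988)*4229 = (438679/110)*4229 = 1855173491/110 ≈ 1.6865e+7)
1/(sqrt(-2210 + 1001) + q) = 1/(sqrt(-2210 + 1001) + 1855173491/110) = 1/(sqrt(-1209) + 1855173491/110) = 1/(I*sqrt(1209) + 1855173491/110) = 1/(1855173491/110 + I*sqrt(1209))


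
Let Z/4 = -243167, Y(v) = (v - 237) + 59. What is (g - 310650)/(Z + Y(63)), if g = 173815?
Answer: 136835/972783 ≈ 0.14066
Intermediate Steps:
Y(v) = -178 + v (Y(v) = (-237 + v) + 59 = -178 + v)
Z = -972668 (Z = 4*(-243167) = -972668)
(g - 310650)/(Z + Y(63)) = (173815 - 310650)/(-972668 + (-178 + 63)) = -136835/(-972668 - 115) = -136835/(-972783) = -136835*(-1/972783) = 136835/972783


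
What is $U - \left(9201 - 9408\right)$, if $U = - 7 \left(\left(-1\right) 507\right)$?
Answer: $3756$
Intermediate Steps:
$U = 3549$ ($U = \left(-7\right) \left(-507\right) = 3549$)
$U - \left(9201 - 9408\right) = 3549 - \left(9201 - 9408\right) = 3549 - -207 = 3549 + 207 = 3756$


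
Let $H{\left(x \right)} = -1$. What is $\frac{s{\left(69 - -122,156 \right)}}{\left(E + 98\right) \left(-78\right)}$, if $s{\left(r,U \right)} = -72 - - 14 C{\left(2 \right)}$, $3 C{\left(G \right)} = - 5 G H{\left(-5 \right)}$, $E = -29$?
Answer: $\frac{38}{8073} \approx 0.004707$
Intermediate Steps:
$C{\left(G \right)} = \frac{5 G}{3}$ ($C{\left(G \right)} = \frac{- 5 G \left(-1\right)}{3} = \frac{5 G}{3}$)
$s{\left(r,U \right)} = - \frac{76}{3}$ ($s{\left(r,U \right)} = -72 - - 14 \cdot \frac{5}{3} \cdot 2 = -72 - \left(-14\right) \frac{10}{3} = -72 - - \frac{140}{3} = -72 + \frac{140}{3} = - \frac{76}{3}$)
$\frac{s{\left(69 - -122,156 \right)}}{\left(E + 98\right) \left(-78\right)} = - \frac{76}{3 \left(-29 + 98\right) \left(-78\right)} = - \frac{76}{3 \cdot 69 \left(-78\right)} = - \frac{76}{3 \left(-5382\right)} = \left(- \frac{76}{3}\right) \left(- \frac{1}{5382}\right) = \frac{38}{8073}$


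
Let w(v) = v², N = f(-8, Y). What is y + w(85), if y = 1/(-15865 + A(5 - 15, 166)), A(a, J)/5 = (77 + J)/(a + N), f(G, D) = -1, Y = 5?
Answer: 1269649239/175730 ≈ 7225.0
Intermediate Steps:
N = -1
A(a, J) = 5*(77 + J)/(-1 + a) (A(a, J) = 5*((77 + J)/(a - 1)) = 5*((77 + J)/(-1 + a)) = 5*(77 + J)/(-1 + a))
y = -11/175730 (y = 1/(-15865 + 5*(77 + 166)/(-1 + (5 - 15))) = 1/(-15865 + 5*243/(-1 - 10)) = 1/(-15865 + 5*243/(-11)) = 1/(-15865 + 5*(-1/11)*243) = 1/(-15865 - 1215/11) = 1/(-175730/11) = -11/175730 ≈ -6.2596e-5)
y + w(85) = -11/175730 + 85² = -11/175730 + 7225 = 1269649239/175730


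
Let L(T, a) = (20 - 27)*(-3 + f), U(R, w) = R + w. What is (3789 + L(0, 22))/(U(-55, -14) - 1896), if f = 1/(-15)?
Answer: -57157/29475 ≈ -1.9392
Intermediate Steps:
f = -1/15 ≈ -0.066667
L(T, a) = 322/15 (L(T, a) = (20 - 27)*(-3 - 1/15) = -7*(-46/15) = 322/15)
(3789 + L(0, 22))/(U(-55, -14) - 1896) = (3789 + 322/15)/((-55 - 14) - 1896) = 57157/(15*(-69 - 1896)) = (57157/15)/(-1965) = (57157/15)*(-1/1965) = -57157/29475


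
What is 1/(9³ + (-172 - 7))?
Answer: 1/550 ≈ 0.0018182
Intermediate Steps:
1/(9³ + (-172 - 7)) = 1/(729 - 179) = 1/550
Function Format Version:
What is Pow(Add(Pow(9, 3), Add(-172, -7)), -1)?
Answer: Rational(1, 550) ≈ 0.0018182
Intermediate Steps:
Pow(Add(Pow(9, 3), Add(-172, -7)), -1) = Pow(Add(729, -179), -1) = Pow(550, -1) = Rational(1, 550)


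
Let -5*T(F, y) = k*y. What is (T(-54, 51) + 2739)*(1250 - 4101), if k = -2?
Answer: -39335247/5 ≈ -7.8670e+6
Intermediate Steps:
T(F, y) = 2*y/5 (T(F, y) = -(-2)*y/5 = 2*y/5)
(T(-54, 51) + 2739)*(1250 - 4101) = ((⅖)*51 + 2739)*(1250 - 4101) = (102/5 + 2739)*(-2851) = (13797/5)*(-2851) = -39335247/5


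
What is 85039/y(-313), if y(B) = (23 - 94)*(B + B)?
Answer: 85039/44446 ≈ 1.9133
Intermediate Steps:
y(B) = -142*B
85039/y(-313) = 85039/((-142*(-313))) = 85039/44446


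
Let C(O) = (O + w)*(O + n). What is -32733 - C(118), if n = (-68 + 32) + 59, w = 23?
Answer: -52614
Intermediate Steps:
n = 23 (n = -36 + 59 = 23)
C(O) = (23 + O)² (C(O) = (O + 23)*(O + 23) = (23 + O)*(23 + O) = (23 + O)²)
-32733 - C(118) = -32733 - (529 + 118² + 46*118) = -32733 - (529 + 13924 + 5428) = -32733 - 1*19881 = -32733 - 19881 = -52614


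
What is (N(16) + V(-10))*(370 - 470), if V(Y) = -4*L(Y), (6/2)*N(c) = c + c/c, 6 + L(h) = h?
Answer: -20900/3 ≈ -6966.7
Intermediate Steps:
L(h) = -6 + h
N(c) = 1/3 + c/3 (N(c) = (c + c/c)/3 = (c + 1)/3 = (1 + c)/3 = 1/3 + c/3)
V(Y) = 24 - 4*Y (V(Y) = -4*(-6 + Y) = 24 - 4*Y)
(N(16) + V(-10))*(370 - 470) = ((1/3 + (1/3)*16) + (24 - 4*(-10)))*(370 - 470) = ((1/3 + 16/3) + (24 + 40))*(-100) = (17/3 + 64)*(-100) = (209/3)*(-100) = -20900/3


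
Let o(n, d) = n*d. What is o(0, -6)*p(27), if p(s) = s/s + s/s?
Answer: 0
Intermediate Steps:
o(n, d) = d*n
p(s) = 2 (p(s) = 1 + 1 = 2)
o(0, -6)*p(27) = -6*0*2 = 0*2 = 0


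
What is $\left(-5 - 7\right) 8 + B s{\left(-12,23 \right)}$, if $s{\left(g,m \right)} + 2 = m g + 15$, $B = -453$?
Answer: $119043$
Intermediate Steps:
$s{\left(g,m \right)} = 13 + g m$ ($s{\left(g,m \right)} = -2 + \left(m g + 15\right) = -2 + \left(g m + 15\right) = -2 + \left(15 + g m\right) = 13 + g m$)
$\left(-5 - 7\right) 8 + B s{\left(-12,23 \right)} = \left(-5 - 7\right) 8 - 453 \left(13 - 276\right) = \left(-12\right) 8 - 453 \left(13 - 276\right) = -96 - -119139 = -96 + 119139 = 119043$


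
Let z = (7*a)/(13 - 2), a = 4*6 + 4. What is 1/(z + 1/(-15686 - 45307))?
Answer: 670923/11954617 ≈ 0.056122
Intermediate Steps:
a = 28 (a = 24 + 4 = 28)
z = 196/11 (z = (7*28)/(13 - 2) = 196/11 ≈ 17.818)
1/(z + 1/(-15686 - 45307)) = 1/(196/11 + 1/(-15686 - 45307)) = 1/(196/11 + 1/(-60993)) = 1/(196/11 - 1/60993) = 1/(11954617/670923) = 670923/11954617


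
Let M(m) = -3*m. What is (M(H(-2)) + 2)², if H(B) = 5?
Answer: 169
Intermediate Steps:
(M(H(-2)) + 2)² = (-3*5 + 2)² = (-15 + 2)² = (-13)² = 169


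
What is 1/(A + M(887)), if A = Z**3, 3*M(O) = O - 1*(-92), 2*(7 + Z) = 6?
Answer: 3/787 ≈ 0.0038119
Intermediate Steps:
Z = -4 (Z = -7 + (1/2)*6 = -7 + 3 = -4)
M(O) = 92/3 + O/3 (M(O) = (O - 1*(-92))/3 = (O + 92)/3 = (92 + O)/3 = 92/3 + O/3)
A = -64 (A = (-4)**3 = -64)
1/(A + M(887)) = 1/(-64 + (92/3 + (1/3)*887)) = 1/(-64 + (92/3 + 887/3)) = 1/(-64 + 979/3) = 1/(787/3) = 3/787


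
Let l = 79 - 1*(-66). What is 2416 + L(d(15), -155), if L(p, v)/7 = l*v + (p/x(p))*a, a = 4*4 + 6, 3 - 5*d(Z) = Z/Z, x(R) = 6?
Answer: -2323481/15 ≈ -1.5490e+5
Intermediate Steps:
l = 145 (l = 79 + 66 = 145)
d(Z) = ⅖ (d(Z) = ⅗ - Z/(5*Z) = ⅗ - ⅕*1 = ⅗ - ⅕ = ⅖)
a = 22 (a = 16 + 6 = 22)
L(p, v) = 1015*v + 77*p/3 (L(p, v) = 7*(145*v + (p/6)*22) = 7*(145*v + 11*p/3) = 1015*v + 77*p/3)
2416 + L(d(15), -155) = 2416 + (1015*(-155) + (77/3)*(⅖)) = 2416 + (-157325 + 154/15) = 2416 - 2359721/15 = -2323481/15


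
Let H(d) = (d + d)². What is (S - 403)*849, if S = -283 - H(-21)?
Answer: -2080050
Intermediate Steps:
H(d) = 4*d² (H(d) = (2*d)² = 4*d²)
S = -2047 (S = -283 - 4*(-21)² = -283 - 4*441 = -283 - 1*1764 = -283 - 1764 = -2047)
(S - 403)*849 = (-2047 - 403)*849 = -2450*849 = -2080050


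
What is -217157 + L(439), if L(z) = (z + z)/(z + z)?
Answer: -217156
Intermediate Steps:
L(z) = 1 (L(z) = (2*z)/((2*z)) = (2*z)*(1/(2*z)) = 1)
-217157 + L(439) = -217157 + 1 = -217156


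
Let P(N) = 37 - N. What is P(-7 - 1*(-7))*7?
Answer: 259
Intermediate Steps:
P(-7 - 1*(-7))*7 = (37 - (-7 - 1*(-7)))*7 = (37 - (-7 + 7))*7 = (37 - 1*0)*7 = (37 + 0)*7 = 37*7 = 259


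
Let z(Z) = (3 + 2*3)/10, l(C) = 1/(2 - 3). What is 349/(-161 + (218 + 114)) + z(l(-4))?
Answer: 5029/1710 ≈ 2.9409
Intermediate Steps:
l(C) = -1 (l(C) = 1/(-1) = -1)
z(Z) = 9/10 (z(Z) = (3 + 6)*(1/10) = 9*(1/10) = 9/10)
349/(-161 + (218 + 114)) + z(l(-4)) = 349/(-161 + (218 + 114)) + 9/10 = 349/(-161 + 332) + 9/10 = 349/171 + 9/10 = 5029/1710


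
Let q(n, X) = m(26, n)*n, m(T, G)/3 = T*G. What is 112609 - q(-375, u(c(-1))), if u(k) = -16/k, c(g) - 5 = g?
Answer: -10856141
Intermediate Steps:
m(T, G) = 3*G*T (m(T, G) = 3*(T*G) = 3*(G*T) = 3*G*T)
c(g) = 5 + g
q(n, X) = 78*n² (q(n, X) = (3*n*26)*n = (78*n)*n = 78*n²)
112609 - q(-375, u(c(-1))) = 112609 - 78*(-375)² = 112609 - 78*140625 = 112609 - 1*10968750 = 112609 - 10968750 = -10856141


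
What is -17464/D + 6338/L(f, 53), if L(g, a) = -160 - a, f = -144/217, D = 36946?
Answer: -118941790/3934749 ≈ -30.229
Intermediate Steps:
f = -144/217 (f = -144*1/217 = -144/217 ≈ -0.66359)
-17464/D + 6338/L(f, 53) = -17464/36946 + 6338/(-160 - 1*53) = -17464*1/36946 + 6338/(-160 - 53) = -8732/18473 + 6338/(-213) = -8732/18473 + 6338*(-1/213) = -8732/18473 - 6338/213 = -118941790/3934749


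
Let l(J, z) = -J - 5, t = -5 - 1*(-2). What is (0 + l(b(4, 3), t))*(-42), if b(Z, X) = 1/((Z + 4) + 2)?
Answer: 1071/5 ≈ 214.20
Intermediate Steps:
t = -3 (t = -5 + 2 = -3)
b(Z, X) = 1/(6 + Z) (b(Z, X) = 1/((4 + Z) + 2) = 1/(6 + Z))
l(J, z) = -5 - J
(0 + l(b(4, 3), t))*(-42) = (0 + (-5 - 1/(6 + 4)))*(-42) = (0 + (-5 - 1/10))*(-42) = (0 + (-5 - 1*⅒))*(-42) = (0 + (-5 - ⅒))*(-42) = (0 - 51/10)*(-42) = -51/10*(-42) = 1071/5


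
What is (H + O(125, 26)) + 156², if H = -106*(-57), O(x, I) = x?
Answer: 30503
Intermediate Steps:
H = 6042
(H + O(125, 26)) + 156² = (6042 + 125) + 156² = 6167 + 24336 = 30503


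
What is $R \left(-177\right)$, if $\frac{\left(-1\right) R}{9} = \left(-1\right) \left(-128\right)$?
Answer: $203904$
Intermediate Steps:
$R = -1152$ ($R = - 9 \left(\left(-1\right) \left(-128\right)\right) = \left(-9\right) 128 = -1152$)
$R \left(-177\right) = \left(-1152\right) \left(-177\right) = 203904$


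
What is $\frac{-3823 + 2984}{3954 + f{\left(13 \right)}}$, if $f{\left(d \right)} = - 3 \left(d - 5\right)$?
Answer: $- \frac{839}{3930} \approx -0.21349$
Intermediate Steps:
$f{\left(d \right)} = 15 - 3 d$ ($f{\left(d \right)} = - 3 \left(-5 + d\right) = 15 - 3 d$)
$\frac{-3823 + 2984}{3954 + f{\left(13 \right)}} = \frac{-3823 + 2984}{3954 + \left(15 - 39\right)} = - \frac{839}{3954 + \left(15 - 39\right)} = - \frac{839}{3954 - 24} = - \frac{839}{3930}$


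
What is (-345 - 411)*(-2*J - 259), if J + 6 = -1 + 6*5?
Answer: 230580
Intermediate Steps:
J = 23 (J = -6 + (-1 + 6*5) = -6 + (-1 + 30) = -6 + 29 = 23)
(-345 - 411)*(-2*J - 259) = (-345 - 411)*(-2*23 - 259) = -756*(-46 - 259) = -756*(-305) = 230580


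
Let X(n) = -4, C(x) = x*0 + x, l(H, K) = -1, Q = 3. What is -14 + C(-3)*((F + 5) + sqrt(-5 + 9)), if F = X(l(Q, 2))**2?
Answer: -83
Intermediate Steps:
C(x) = x (C(x) = 0 + x = x)
F = 16 (F = (-4)**2 = 16)
-14 + C(-3)*((F + 5) + sqrt(-5 + 9)) = -14 - 3*((16 + 5) + sqrt(-5 + 9)) = -14 - 3*(21 + sqrt(4)) = -14 - 3*(21 + 2) = -14 - 3*23 = -14 - 69 = -83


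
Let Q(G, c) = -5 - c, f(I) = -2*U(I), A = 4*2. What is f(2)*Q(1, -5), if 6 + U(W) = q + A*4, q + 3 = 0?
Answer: 0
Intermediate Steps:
q = -3 (q = -3 + 0 = -3)
A = 8
U(W) = 23 (U(W) = -6 + (-3 + 8*4) = -6 + (-3 + 32) = -6 + 29 = 23)
f(I) = -46 (f(I) = -2*23 = -46)
f(2)*Q(1, -5) = -46*(-5 - 1*(-5)) = -46*(-5 + 5) = -46*0 = 0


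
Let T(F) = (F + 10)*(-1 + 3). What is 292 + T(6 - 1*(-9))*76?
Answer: 4092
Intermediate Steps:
T(F) = 20 + 2*F (T(F) = (10 + F)*2 = 20 + 2*F)
292 + T(6 - 1*(-9))*76 = 292 + (20 + 2*(6 - 1*(-9)))*76 = 292 + (20 + 2*(6 + 9))*76 = 292 + (20 + 2*15)*76 = 292 + (20 + 30)*76 = 292 + 50*76 = 292 + 3800 = 4092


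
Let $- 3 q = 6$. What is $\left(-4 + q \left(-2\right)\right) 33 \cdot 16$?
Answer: $0$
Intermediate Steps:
$q = -2$ ($q = \left(- \frac{1}{3}\right) 6 = -2$)
$\left(-4 + q \left(-2\right)\right) 33 \cdot 16 = \left(-4 - -4\right) 33 \cdot 16 = \left(-4 + 4\right) 33 \cdot 16 = 0 \cdot 33 \cdot 16 = 0 \cdot 16 = 0$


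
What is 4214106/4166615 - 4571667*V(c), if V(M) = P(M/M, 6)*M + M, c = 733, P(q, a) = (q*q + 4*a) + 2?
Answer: -390948875119621314/4166615 ≈ -9.3829e+10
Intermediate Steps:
P(q, a) = 2 + q² + 4*a (P(q, a) = (q² + 4*a) + 2 = 2 + q² + 4*a)
V(M) = 28*M (V(M) = (2 + (M/M)² + 4*6)*M + M = (2 + 1² + 24)*M + M = (2 + 1 + 24)*M + M = 27*M + M = 28*M)
4214106/4166615 - 4571667*V(c) = 4214106/4166615 - 4571667*28*733 = 4214106*(1/4166615) - 4571667/(1/20524) = 4214106/4166615 - 4571667/1/20524 = 4214106/4166615 - 4571667*20524 = 4214106/4166615 - 93828893508 = -390948875119621314/4166615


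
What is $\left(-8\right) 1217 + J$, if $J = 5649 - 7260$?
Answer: $-11347$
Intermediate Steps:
$J = -1611$
$\left(-8\right) 1217 + J = \left(-8\right) 1217 - 1611 = -9736 - 1611 = -11347$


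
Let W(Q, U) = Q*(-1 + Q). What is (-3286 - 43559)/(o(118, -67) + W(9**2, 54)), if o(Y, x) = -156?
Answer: -15615/2108 ≈ -7.4075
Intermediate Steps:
(-3286 - 43559)/(o(118, -67) + W(9**2, 54)) = (-3286 - 43559)/(-156 + 9**2*(-1 + 9**2)) = -46845/(-156 + 81*(-1 + 81)) = -46845/(-156 + 81*80) = -46845/(-156 + 6480) = -46845/6324 = -46845*1/6324 = -15615/2108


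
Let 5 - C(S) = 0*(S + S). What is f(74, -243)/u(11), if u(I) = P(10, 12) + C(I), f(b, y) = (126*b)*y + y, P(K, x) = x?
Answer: -2265975/17 ≈ -1.3329e+5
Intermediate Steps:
C(S) = 5 (C(S) = 5 - 0*(S + S) = 5 - 0*2*S = 5 - 1*0 = 5 + 0 = 5)
f(b, y) = y + 126*b*y (f(b, y) = 126*b*y + y = y + 126*b*y)
u(I) = 17 (u(I) = 12 + 5 = 17)
f(74, -243)/u(11) = -243*(1 + 126*74)/17 = -243*(1 + 9324)*(1/17) = -243*9325*(1/17) = -2265975*1/17 = -2265975/17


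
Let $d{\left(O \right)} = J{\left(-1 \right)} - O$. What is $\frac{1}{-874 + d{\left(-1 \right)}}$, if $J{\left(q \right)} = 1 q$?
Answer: $- \frac{1}{874} \approx -0.0011442$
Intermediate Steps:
$J{\left(q \right)} = q$
$d{\left(O \right)} = -1 - O$
$\frac{1}{-874 + d{\left(-1 \right)}} = \frac{1}{-874 - 0} = \frac{1}{-874 + \left(-1 + 1\right)} = \frac{1}{-874 + 0} = \frac{1}{-874} = - \frac{1}{874}$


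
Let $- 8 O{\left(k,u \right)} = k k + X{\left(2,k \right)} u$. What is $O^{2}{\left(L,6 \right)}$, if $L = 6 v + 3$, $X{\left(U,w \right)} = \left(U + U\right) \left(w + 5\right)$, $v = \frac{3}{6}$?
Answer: $\frac{5625}{4} \approx 1406.3$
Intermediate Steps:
$v = \frac{1}{2}$ ($v = 3 \cdot \frac{1}{6} = \frac{1}{2} \approx 0.5$)
$X{\left(U,w \right)} = 2 U \left(5 + w\right)$
$L = 6$ ($L = 6 \cdot \frac{1}{2} + 3 = 3 + 3 = 6$)
$O{\left(k,u \right)} = - \frac{k^{2}}{8} - \frac{u \left(20 + 4 k\right)}{8}$ ($O{\left(k,u \right)} = - \frac{k k + 2 \cdot 2 \left(5 + k\right) u}{8} = - \frac{k^{2} + \left(20 + 4 k\right) u}{8} = - \frac{k^{2} + u \left(20 + 4 k\right)}{8} = - \frac{k^{2}}{8} - \frac{u \left(20 + 4 k\right)}{8}$)
$O^{2}{\left(L,6 \right)} = \left(- \frac{6^{2}}{8} - 3 \left(5 + 6\right)\right)^{2} = \left(\left(- \frac{1}{8}\right) 36 - 3 \cdot 11\right)^{2} = \left(- \frac{9}{2} - 33\right)^{2} = \left(- \frac{75}{2}\right)^{2} = \frac{5625}{4}$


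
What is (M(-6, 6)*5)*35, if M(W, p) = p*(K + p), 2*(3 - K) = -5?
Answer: 12075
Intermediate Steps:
K = 11/2 (K = 3 - ½*(-5) = 3 + 5/2 = 11/2 ≈ 5.5000)
M(W, p) = p*(11/2 + p)
(M(-6, 6)*5)*35 = (((½)*6*(11 + 2*6))*5)*35 = (((½)*6*(11 + 12))*5)*35 = (((½)*6*23)*5)*35 = (69*5)*35 = 345*35 = 12075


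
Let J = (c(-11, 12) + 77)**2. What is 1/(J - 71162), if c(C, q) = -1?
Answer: -1/65386 ≈ -1.5294e-5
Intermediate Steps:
J = 5776 (J = (-1 + 77)**2 = 76**2 = 5776)
1/(J - 71162) = 1/(5776 - 71162) = 1/(-65386) = -1/65386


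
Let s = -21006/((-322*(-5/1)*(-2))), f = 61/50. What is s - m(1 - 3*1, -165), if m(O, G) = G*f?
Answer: 167298/805 ≈ 207.82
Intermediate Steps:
f = 61/50 (f = 61*(1/50) = 61/50 ≈ 1.2200)
m(O, G) = 61*G/50 (m(O, G) = G*(61/50) = 61*G/50)
s = 10503/1610 (s = -21006/((-322*(-5*1)*(-2))) = -21006/((-(-1610)*(-2))) = -21006/((-322*10)) = -21006/(-3220) = -21006*(-1/3220) = 10503/1610 ≈ 6.5236)
s - m(1 - 3*1, -165) = 10503/1610 - 61*(-165)/50 = 10503/1610 - 1*(-2013/10) = 10503/1610 + 2013/10 = 167298/805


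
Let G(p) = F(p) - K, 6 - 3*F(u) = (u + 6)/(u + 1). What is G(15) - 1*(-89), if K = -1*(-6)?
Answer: 1353/16 ≈ 84.563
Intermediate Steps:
F(u) = 2 - (6 + u)/(3*(1 + u)) (F(u) = 2 - (u + 6)/(3*(u + 1)) = 2 - (6 + u)/(3*(1 + u)))
K = 6
G(p) = -6 + 5*p/(3*(1 + p)) (G(p) = 5*p/(3*(1 + p)) - 1*6 = 5*p/(3*(1 + p)) - 6 = -6 + 5*p/(3*(1 + p)))
G(15) - 1*(-89) = (-18 - 13*15)/(3*(1 + 15)) - 1*(-89) = (1/3)*(-18 - 195)/16 + 89 = (1/3)*(1/16)*(-213) + 89 = -71/16 + 89 = 1353/16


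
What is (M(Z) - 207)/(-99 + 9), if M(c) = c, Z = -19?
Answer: 113/45 ≈ 2.5111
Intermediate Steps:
(M(Z) - 207)/(-99 + 9) = (-19 - 207)/(-99 + 9) = -226/(-90) = -226*(-1/90) = 113/45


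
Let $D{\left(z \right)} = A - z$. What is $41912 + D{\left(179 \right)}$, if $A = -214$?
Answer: $41519$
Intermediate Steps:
$D{\left(z \right)} = -214 - z$
$41912 + D{\left(179 \right)} = 41912 - 393 = 41519$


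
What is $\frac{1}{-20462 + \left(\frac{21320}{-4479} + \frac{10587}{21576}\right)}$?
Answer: $- \frac{32212968}{659279278265} \approx -4.8861 \cdot 10^{-5}$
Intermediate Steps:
$\frac{1}{-20462 + \left(\frac{21320}{-4479} + \frac{10587}{21576}\right)} = \frac{1}{-20462 + \left(21320 \left(- \frac{1}{4479}\right) + 10587 \cdot \frac{1}{21576}\right)} = \frac{1}{-20462 + \left(- \frac{21320}{4479} + \frac{3529}{7192}\right)} = \frac{1}{-20462 - \frac{137527049}{32212968}} = \frac{1}{- \frac{659279278265}{32212968}} = - \frac{32212968}{659279278265}$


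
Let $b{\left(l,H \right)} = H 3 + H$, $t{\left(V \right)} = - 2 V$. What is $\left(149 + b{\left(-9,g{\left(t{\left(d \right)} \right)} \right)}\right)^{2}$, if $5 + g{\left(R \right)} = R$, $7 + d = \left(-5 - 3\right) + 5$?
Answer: $43681$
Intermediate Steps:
$d = -10$ ($d = -7 + \left(\left(-5 - 3\right) + 5\right) = -7 + \left(-8 + 5\right) = -7 - 3 = -10$)
$g{\left(R \right)} = -5 + R$
$b{\left(l,H \right)} = 4 H$ ($b{\left(l,H \right)} = 3 H + H = 4 H$)
$\left(149 + b{\left(-9,g{\left(t{\left(d \right)} \right)} \right)}\right)^{2} = \left(149 + 4 \left(-5 - -20\right)\right)^{2} = \left(149 + 4 \left(-5 + 20\right)\right)^{2} = \left(149 + 4 \cdot 15\right)^{2} = \left(149 + 60\right)^{2} = 209^{2} = 43681$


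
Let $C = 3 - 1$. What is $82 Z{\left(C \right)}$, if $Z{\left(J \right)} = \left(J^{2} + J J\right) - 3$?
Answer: $410$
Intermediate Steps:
$C = 2$ ($C = 3 - 1 = 2$)
$Z{\left(J \right)} = -3 + 2 J^{2}$ ($Z{\left(J \right)} = \left(J^{2} + J^{2}\right) - 3 = 2 J^{2} - 3 = -3 + 2 J^{2}$)
$82 Z{\left(C \right)} = 82 \left(-3 + 2 \cdot 2^{2}\right) = 82 \left(-3 + 2 \cdot 4\right) = 82 \left(-3 + 8\right) = 82 \cdot 5 = 410$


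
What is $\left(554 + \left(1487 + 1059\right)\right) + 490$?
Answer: $3590$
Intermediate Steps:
$\left(554 + \left(1487 + 1059\right)\right) + 490 = \left(554 + 2546\right) + 490 = 3100 + 490 = 3590$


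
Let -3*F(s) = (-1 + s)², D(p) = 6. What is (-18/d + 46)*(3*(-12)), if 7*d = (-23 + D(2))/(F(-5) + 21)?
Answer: -68976/17 ≈ -4057.4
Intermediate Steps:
F(s) = -(-1 + s)²/3
d = -17/63 (d = ((-23 + 6)/(-(-1 - 5)²/3 + 21))/7 = (-17/(-⅓*(-6)² + 21))/7 = (-17/(-⅓*36 + 21))/7 = (-17/(-12 + 21))/7 = (-17/9)/7 = (-17*⅑)/7 = (⅐)*(-17/9) = -17/63 ≈ -0.26984)
(-18/d + 46)*(3*(-12)) = (-18/(-17/63) + 46)*(3*(-12)) = (-18*(-63/17) + 46)*(-36) = (1134/17 + 46)*(-36) = (1916/17)*(-36) = -68976/17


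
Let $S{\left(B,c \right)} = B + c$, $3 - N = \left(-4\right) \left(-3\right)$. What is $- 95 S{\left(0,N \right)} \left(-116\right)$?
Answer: $-99180$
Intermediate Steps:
$N = -9$ ($N = 3 - \left(-4\right) \left(-3\right) = 3 - 12 = -9$)
$- 95 S{\left(0,N \right)} \left(-116\right) = - 95 \left(0 - 9\right) \left(-116\right) = \left(-95\right) \left(-9\right) \left(-116\right) = 855 \left(-116\right) = -99180$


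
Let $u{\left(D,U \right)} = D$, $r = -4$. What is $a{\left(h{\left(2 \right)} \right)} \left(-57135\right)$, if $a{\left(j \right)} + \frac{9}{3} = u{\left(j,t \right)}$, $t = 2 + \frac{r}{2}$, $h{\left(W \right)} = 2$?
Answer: $57135$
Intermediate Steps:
$t = 0$ ($t = 2 - \frac{4}{2} = 2 - 2 = 0$)
$a{\left(j \right)} = -3 + j$
$a{\left(h{\left(2 \right)} \right)} \left(-57135\right) = \left(-3 + 2\right) \left(-57135\right) = \left(-1\right) \left(-57135\right) = 57135$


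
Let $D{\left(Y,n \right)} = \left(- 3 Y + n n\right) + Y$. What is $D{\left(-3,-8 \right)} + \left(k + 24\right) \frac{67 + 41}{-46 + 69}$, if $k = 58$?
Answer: $\frac{10466}{23} \approx 455.04$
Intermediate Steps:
$D{\left(Y,n \right)} = n^{2} - 2 Y$ ($D{\left(Y,n \right)} = \left(- 3 Y + n^{2}\right) + Y = \left(n^{2} - 3 Y\right) + Y = n^{2} - 2 Y$)
$D{\left(-3,-8 \right)} + \left(k + 24\right) \frac{67 + 41}{-46 + 69} = \left(\left(-8\right)^{2} - -6\right) + \left(58 + 24\right) \frac{67 + 41}{-46 + 69} = \left(64 + 6\right) + 82 \cdot \frac{108}{23} = 70 + 82 \cdot 108 \cdot \frac{1}{23} = 70 + 82 \cdot \frac{108}{23} = 70 + \frac{8856}{23} = \frac{10466}{23}$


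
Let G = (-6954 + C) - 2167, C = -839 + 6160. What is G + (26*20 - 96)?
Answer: -3376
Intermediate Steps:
C = 5321
G = -3800 (G = (-6954 + 5321) - 2167 = -1633 - 2167 = -3800)
G + (26*20 - 96) = -3800 + (26*20 - 96) = -3800 + (520 - 96) = -3800 + 424 = -3376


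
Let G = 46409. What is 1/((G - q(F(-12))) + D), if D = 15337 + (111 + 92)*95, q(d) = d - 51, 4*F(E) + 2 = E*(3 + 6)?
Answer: 2/162219 ≈ 1.2329e-5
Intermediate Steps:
F(E) = -1/2 + 9*E/4 (F(E) = -1/2 + (E*(3 + 6))/4 = -1/2 + (E*9)/4 = -1/2 + (9*E)/4 = -1/2 + 9*E/4)
q(d) = -51 + d
D = 34622 (D = 15337 + 203*95 = 15337 + 19285 = 34622)
1/((G - q(F(-12))) + D) = 1/((46409 - (-51 + (-1/2 + (9/4)*(-12)))) + 34622) = 1/((46409 - (-51 + (-1/2 - 27))) + 34622) = 1/((46409 - (-51 - 55/2)) + 34622) = 1/((46409 - 1*(-157/2)) + 34622) = 1/((46409 + 157/2) + 34622) = 1/(92975/2 + 34622) = 1/(162219/2) = 2/162219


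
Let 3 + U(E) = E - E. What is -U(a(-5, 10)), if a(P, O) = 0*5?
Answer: 3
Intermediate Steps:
a(P, O) = 0
U(E) = -3 (U(E) = -3 + (E - E) = -3 + 0 = -3)
-U(a(-5, 10)) = -1*(-3) = 3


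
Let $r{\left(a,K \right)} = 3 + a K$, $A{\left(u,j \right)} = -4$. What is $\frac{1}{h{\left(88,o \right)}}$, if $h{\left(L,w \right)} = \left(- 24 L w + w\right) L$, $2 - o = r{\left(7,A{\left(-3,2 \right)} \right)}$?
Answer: $- \frac{1}{5015736} \approx -1.9937 \cdot 10^{-7}$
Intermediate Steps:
$r{\left(a,K \right)} = 3 + K a$
$o = 27$ ($o = 2 - \left(3 - 28\right) = 2 - -25 = 2 + 25 = 27$)
$h{\left(L,w \right)} = L \left(w - 24 L w\right)$ ($h{\left(L,w \right)} = \left(- 24 L w + w\right) L = \left(w - 24 L w\right) L = L \left(w - 24 L w\right)$)
$\frac{1}{h{\left(88,o \right)}} = \frac{1}{88 \cdot 27 \left(1 - 2112\right)} = \frac{1}{88 \cdot 27 \left(-2111\right)} = \frac{1}{-5015736} = - \frac{1}{5015736}$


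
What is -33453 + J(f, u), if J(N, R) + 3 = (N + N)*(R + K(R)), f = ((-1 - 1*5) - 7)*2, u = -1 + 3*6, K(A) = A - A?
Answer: -34340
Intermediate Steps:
K(A) = 0
u = 17 (u = -1 + 18 = 17)
f = -26 (f = ((-1 - 5) - 7)*2 = (-6 - 7)*2 = -13*2 = -26)
J(N, R) = -3 + 2*N*R (J(N, R) = -3 + (N + N)*(R + 0) = -3 + (2*N)*R = -3 + 2*N*R)
-33453 + J(f, u) = -33453 + (-3 + 2*(-26)*17) = -33453 + (-3 - 884) = -33453 - 887 = -34340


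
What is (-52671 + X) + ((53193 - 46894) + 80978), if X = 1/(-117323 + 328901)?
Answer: 7321868269/211578 ≈ 34606.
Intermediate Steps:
X = 1/211578 ≈ 4.7264e-6
(-52671 + X) + ((53193 - 46894) + 80978) = (-52671 + 1/211578) + ((53193 - 46894) + 80978) = -11144024837/211578 + (6299 + 80978) = -11144024837/211578 + 87277 = 7321868269/211578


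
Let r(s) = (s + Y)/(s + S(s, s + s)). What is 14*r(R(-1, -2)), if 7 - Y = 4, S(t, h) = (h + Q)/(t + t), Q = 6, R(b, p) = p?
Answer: -28/5 ≈ -5.6000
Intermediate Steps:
S(t, h) = (6 + h)/(2*t) (S(t, h) = (h + 6)/(t + t) = (6 + h)/((2*t)) = (6 + h)*(1/(2*t)) = (6 + h)/(2*t))
Y = 3 (Y = 7 - 1*4 = 7 - 4 = 3)
r(s) = (3 + s)/(s + (6 + 2*s)/(2*s)) (r(s) = (s + 3)/(s + (6 + (s + s))/(2*s)) = (3 + s)/(s + (6 + 2*s)/(2*s)))
14*r(R(-1, -2)) = 14*(-2*(3 - 2)/(3 - 2 + (-2)²)) = 14*(-2*1/(3 - 2 + 4)) = 14*(-2*1/5) = 14*(-2*⅕*1) = 14*(-⅖) = -28/5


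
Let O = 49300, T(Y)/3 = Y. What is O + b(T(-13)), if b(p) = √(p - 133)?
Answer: 49300 + 2*I*√43 ≈ 49300.0 + 13.115*I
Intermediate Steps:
T(Y) = 3*Y
b(p) = √(-133 + p)
O + b(T(-13)) = 49300 + √(-133 + 3*(-13)) = 49300 + √(-133 - 39) = 49300 + √(-172) = 49300 + 2*I*√43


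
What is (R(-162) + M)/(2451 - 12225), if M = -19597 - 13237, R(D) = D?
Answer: 16498/4887 ≈ 3.3759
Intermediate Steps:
M = -32834
(R(-162) + M)/(2451 - 12225) = (-162 - 32834)/(2451 - 12225) = -32996/(-9774) = -32996*(-1/9774) = 16498/4887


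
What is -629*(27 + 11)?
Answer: -23902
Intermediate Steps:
-629*(27 + 11) = -629*38 = -23902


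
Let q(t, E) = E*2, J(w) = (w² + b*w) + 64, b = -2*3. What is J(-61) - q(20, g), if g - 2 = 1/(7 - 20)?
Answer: 53913/13 ≈ 4147.2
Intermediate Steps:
b = -6
J(w) = 64 + w² - 6*w (J(w) = (w² - 6*w) + 64 = 64 + w² - 6*w)
g = 25/13 (g = 2 + 1/(7 - 20) = 2 + 1/(-13) = 2 - 1/13 = 25/13 ≈ 1.9231)
q(t, E) = 2*E
J(-61) - q(20, g) = (64 + (-61)² - 6*(-61)) - 2*25/13 = (64 + 3721 + 366) - 1*50/13 = 4151 - 50/13 = 53913/13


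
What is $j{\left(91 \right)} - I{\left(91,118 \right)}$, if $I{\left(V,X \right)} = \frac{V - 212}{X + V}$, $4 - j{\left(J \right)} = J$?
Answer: $- \frac{1642}{19} \approx -86.421$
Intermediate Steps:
$j{\left(J \right)} = 4 - J$
$I{\left(V,X \right)} = \frac{-212 + V}{V + X}$
$j{\left(91 \right)} - I{\left(91,118 \right)} = \left(4 - 91\right) - \frac{-212 + 91}{91 + 118} = \left(4 - 91\right) - \frac{1}{209} \left(-121\right) = -87 - \frac{1}{209} \left(-121\right) = -87 - - \frac{11}{19} = -87 + \frac{11}{19} = - \frac{1642}{19}$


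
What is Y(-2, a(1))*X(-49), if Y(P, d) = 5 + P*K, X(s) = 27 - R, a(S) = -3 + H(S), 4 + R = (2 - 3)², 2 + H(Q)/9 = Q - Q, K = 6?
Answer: -210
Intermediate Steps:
H(Q) = -18 (H(Q) = -18 + 9*(Q - Q) = -18 + 9*0 = -18 + 0 = -18)
R = -3 (R = -4 + (2 - 3)² = -4 + (-1)² = -4 + 1 = -3)
a(S) = -21 (a(S) = -3 - 18 = -21)
X(s) = 30 (X(s) = 27 - 1*(-3) = 27 + 3 = 30)
Y(P, d) = 5 + 6*P (Y(P, d) = 5 + P*6 = 5 + 6*P)
Y(-2, a(1))*X(-49) = (5 + 6*(-2))*30 = (5 - 12)*30 = -7*30 = -210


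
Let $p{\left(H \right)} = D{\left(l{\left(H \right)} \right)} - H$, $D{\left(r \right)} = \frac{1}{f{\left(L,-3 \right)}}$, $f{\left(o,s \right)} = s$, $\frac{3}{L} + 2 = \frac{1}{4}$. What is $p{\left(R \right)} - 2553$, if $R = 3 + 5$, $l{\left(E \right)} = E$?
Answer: $- \frac{7684}{3} \approx -2561.3$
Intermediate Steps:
$L = - \frac{12}{7}$ ($L = \frac{3}{-2 + \frac{1}{4}} = \frac{3}{- \frac{7}{4}} = 3 \left(- \frac{4}{7}\right) = - \frac{12}{7} \approx -1.7143$)
$D{\left(r \right)} = - \frac{1}{3}$ ($D{\left(r \right)} = \frac{1}{-3} = - \frac{1}{3}$)
$R = 8$
$p{\left(H \right)} = - \frac{1}{3} - H$
$p{\left(R \right)} - 2553 = \left(- \frac{1}{3} - 8\right) - 2553 = - \frac{25}{3} - 2553 = - \frac{7684}{3}$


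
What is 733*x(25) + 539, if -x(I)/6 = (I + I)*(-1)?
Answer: 220439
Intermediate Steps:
x(I) = 12*I (x(I) = -6*(I + I)*(-1) = -6*2*I*(-1) = -(-12)*I = 12*I)
733*x(25) + 539 = 733*(12*25) + 539 = 733*300 + 539 = 219900 + 539 = 220439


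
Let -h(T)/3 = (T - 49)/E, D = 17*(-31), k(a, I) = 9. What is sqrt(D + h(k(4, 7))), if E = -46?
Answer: I*sqrt(280163)/23 ≈ 23.013*I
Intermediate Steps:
D = -527
h(T) = -147/46 + 3*T/46 (h(T) = -3*(T - 49)/(-46) = -3*(-49 + T)*(-1)/46 = -3*(49/46 - T/46) = -147/46 + 3*T/46)
sqrt(D + h(k(4, 7))) = sqrt(-527 + (-147/46 + (3/46)*9)) = sqrt(-527 + (-147/46 + 27/46)) = sqrt(-527 - 60/23) = sqrt(-12181/23) = I*sqrt(280163)/23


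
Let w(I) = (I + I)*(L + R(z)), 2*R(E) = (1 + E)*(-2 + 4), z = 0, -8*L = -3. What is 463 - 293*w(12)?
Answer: -9206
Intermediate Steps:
L = 3/8 (L = -1/8*(-3) = 3/8 ≈ 0.37500)
R(E) = 1 + E (R(E) = ((1 + E)*(-2 + 4))/2 = ((1 + E)*2)/2 = (2 + 2*E)/2 = 1 + E)
w(I) = 11*I/4 (w(I) = (I + I)*(3/8 + (1 + 0)) = (2*I)*(3/8 + 1) = (2*I)*(11/8) = 11*I/4)
463 - 293*w(12) = 463 - 3223*12/4 = 463 - 293*33 = 463 - 9669 = -9206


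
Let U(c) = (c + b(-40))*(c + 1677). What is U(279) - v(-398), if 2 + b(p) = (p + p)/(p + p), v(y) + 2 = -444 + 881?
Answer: 543333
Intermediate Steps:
v(y) = 435 (v(y) = -2 + (-444 + 881) = -2 + 437 = 435)
b(p) = -1 (b(p) = -2 + (p + p)/(p + p) = -2 + (2*p)/((2*p)) = -2 + (2*p)*(1/(2*p)) = -2 + 1 = -1)
U(c) = (-1 + c)*(1677 + c) (U(c) = (c - 1)*(c + 1677) = (-1 + c)*(1677 + c))
U(279) - v(-398) = (-1677 + 279**2 + 1676*279) - 1*435 = (-1677 + 77841 + 467604) - 435 = 543768 - 435 = 543333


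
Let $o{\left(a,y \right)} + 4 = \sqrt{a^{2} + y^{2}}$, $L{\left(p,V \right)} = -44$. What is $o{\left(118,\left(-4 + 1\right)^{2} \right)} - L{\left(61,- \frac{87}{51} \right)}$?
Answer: $40 + \sqrt{14005} \approx 158.34$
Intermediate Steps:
$o{\left(a,y \right)} = -4 + \sqrt{a^{2} + y^{2}}$
$o{\left(118,\left(-4 + 1\right)^{2} \right)} - L{\left(61,- \frac{87}{51} \right)} = \left(-4 + \sqrt{118^{2} + \left(\left(-4 + 1\right)^{2}\right)^{2}}\right) - -44 = \left(-4 + \sqrt{13924 + \left(\left(-3\right)^{2}\right)^{2}}\right) + 44 = \left(-4 + \sqrt{13924 + 9^{2}}\right) + 44 = \left(-4 + \sqrt{13924 + 81}\right) + 44 = \left(-4 + \sqrt{14005}\right) + 44 = 40 + \sqrt{14005}$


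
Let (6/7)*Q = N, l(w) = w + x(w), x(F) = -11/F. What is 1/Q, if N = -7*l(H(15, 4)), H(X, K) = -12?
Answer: 72/6517 ≈ 0.011048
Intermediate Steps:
l(w) = w - 11/w
N = 931/12 (N = -7*(-12 - 11/(-12)) = -7*(-12 - 11*(-1/12)) = -7*(-12 + 11/12) = -7*(-133/12) = 931/12 ≈ 77.583)
Q = 6517/72 (Q = (7/6)*(931/12) = 6517/72 ≈ 90.514)
1/Q = 1/(6517/72) = 72/6517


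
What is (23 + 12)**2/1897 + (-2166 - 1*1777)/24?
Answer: -1064353/6504 ≈ -163.65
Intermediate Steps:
(23 + 12)**2/1897 + (-2166 - 1*1777)/24 = 35**2*(1/1897) + (-2166 - 1777)*(1/24) = 1225*(1/1897) - 3943*1/24 = 175/271 - 3943/24 = -1064353/6504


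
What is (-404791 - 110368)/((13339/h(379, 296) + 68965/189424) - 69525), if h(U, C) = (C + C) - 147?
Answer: 43424647895120/5857960685839 ≈ 7.4129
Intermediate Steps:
h(U, C) = -147 + 2*C (h(U, C) = 2*C - 147 = -147 + 2*C)
(-404791 - 110368)/((13339/h(379, 296) + 68965/189424) - 69525) = (-404791 - 110368)/((13339/(-147 + 2*296) + 68965/189424) - 69525) = -515159/((13339/(-147 + 592) + 68965*(1/189424)) - 69525) = -515159/((13339/445 + 68965/189424) - 69525) = -515159/(2557416161/84293680 - 69525) = -515159/(-5857960685839/84293680) = -515159*(-84293680/5857960685839) = 43424647895120/5857960685839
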